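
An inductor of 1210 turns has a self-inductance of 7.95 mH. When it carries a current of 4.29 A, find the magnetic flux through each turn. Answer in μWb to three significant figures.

Φ_B ≈ 28.2 μWb

From L = NΦ_B/I, the flux per turn is Φ_B = LI/N.
Φ_B = (7.950×10^-3 H)(4.29 A)/1210 = 2.819×10^-5 Wb.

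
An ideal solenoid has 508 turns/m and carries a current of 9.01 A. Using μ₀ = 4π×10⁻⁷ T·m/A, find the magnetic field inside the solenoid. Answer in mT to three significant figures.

B ≈ 5.75 mT

Inside a long solenoid, B = μ₀nI.
B = (4π×10⁻⁷)(508 m⁻¹)(9.01 A) = 5.752×10^-3 T.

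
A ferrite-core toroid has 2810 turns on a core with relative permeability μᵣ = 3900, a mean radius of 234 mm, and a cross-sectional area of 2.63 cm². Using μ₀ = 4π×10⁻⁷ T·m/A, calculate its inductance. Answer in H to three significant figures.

L ≈ 6.92 H

For a thin toroid, L = μ₀μᵣN²A/(2πR).
L = (4π×10⁻⁷)(3900)(2810)²(2.630×10^-4) / (2π×0.234 m) = 6.922 H.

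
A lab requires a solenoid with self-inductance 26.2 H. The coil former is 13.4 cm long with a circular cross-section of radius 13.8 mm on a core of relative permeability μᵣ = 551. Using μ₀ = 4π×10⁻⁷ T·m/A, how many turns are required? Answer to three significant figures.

A = πr² = π(1.380×10^-2 m)² = 5.983×10^-4 m².
From L = μ₀μᵣN²A/ℓ, N = √(Lℓ / (μ₀μᵣA)).
N = √[(26.2)(0.134) / ((4π×10⁻⁷)(551)×5.983×10^-4)] = √(8.4749×10^6) ≈ 2911.2.

N ≈ 2910 turns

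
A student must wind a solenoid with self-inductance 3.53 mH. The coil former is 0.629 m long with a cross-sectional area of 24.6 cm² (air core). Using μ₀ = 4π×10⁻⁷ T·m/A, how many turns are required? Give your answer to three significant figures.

N ≈ 848 turns

A = 24.6 cm² = 2.460×10^-3 m².
From L = μ₀N²A/ℓ, N = √(Lℓ / (μ₀A)).
N = √[(3.530×10^-3)(0.629) / ((4π×10⁻⁷)×2.460×10^-3)] = √(7.183×10^5) ≈ 847.5.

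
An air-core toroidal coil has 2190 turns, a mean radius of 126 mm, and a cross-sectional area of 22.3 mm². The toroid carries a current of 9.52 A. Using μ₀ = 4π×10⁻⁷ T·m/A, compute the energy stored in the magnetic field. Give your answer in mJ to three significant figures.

L = μ₀N²A/(2πR) = (4π×10⁻⁷)(2190)²(2.230×10^-5)/(2π×0.126) = 1.698×10^-4 H.
U = ½LI² = ½(1.698×10^-4)(9.52)² = 7.693×10^-3 J.

U ≈ 7.69 mJ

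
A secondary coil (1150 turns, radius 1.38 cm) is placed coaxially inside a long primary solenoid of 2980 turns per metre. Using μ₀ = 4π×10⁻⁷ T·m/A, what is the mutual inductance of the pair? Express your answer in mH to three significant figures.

M ≈ 2.58 mH

The outer solenoid produces a uniform field B₁ = μ₀n₁I₁ across the inner coil,
so the flux linkage is N₂Φ = N₂B₁A₂ = μ₀n₁N₂A₂·I₁, giving M = μ₀n₁N₂A₂.
A₂ = πr² = π(1.380×10^-2 m)² = 5.983×10^-4 m².
M = (4π×10⁻⁷)(2980)(1150)(5.983×10^-4) = 2.577×10^-3 H.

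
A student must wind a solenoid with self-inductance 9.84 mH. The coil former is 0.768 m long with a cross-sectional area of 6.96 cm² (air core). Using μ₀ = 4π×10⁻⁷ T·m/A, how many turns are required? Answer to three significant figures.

N ≈ 2940 turns

A = 6.96 cm² = 6.960×10^-4 m².
From L = μ₀N²A/ℓ, N = √(Lℓ / (μ₀A)).
N = √[(9.840×10^-3)(0.768) / ((4π×10⁻⁷)×6.960×10^-4)] = √(8.640×10^6) ≈ 2939.5.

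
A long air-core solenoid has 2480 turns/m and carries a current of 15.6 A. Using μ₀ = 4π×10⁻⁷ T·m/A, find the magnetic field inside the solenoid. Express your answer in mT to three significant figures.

Inside a long solenoid, B = μ₀nI.
B = (4π×10⁻⁷)(2.480×10^3 m⁻¹)(15.6 A) = 4.862×10^-2 T.

B ≈ 48.6 mT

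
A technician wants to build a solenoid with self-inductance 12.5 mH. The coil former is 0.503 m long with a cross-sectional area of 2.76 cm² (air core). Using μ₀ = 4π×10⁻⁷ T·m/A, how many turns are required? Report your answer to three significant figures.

N ≈ 4260 turns

A = 2.76 cm² = 2.760×10^-4 m².
From L = μ₀N²A/ℓ, N = √(Lℓ / (μ₀A)).
N = √[(1.250×10^-2)(0.503) / ((4π×10⁻⁷)×2.760×10^-4)] = √(1.813×10^7) ≈ 4257.7.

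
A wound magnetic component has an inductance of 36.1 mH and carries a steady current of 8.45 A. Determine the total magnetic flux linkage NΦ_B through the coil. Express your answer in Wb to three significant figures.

NΦ_B ≈ 0.305 Wb

From L = NΦ_B/I, the flux linkage is NΦ_B = LI.
NΦ_B = (3.610×10^-2 H)(8.45 A) = 0.305 Wb.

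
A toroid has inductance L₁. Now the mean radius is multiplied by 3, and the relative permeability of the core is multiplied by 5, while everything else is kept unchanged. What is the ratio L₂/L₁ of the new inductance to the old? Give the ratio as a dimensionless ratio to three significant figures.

For a toroid, L ∝ μᵣN²A/R.
L₂/L₁ = (3)^-1 × (5) = 1.67.

L₂/L₁ = 1.67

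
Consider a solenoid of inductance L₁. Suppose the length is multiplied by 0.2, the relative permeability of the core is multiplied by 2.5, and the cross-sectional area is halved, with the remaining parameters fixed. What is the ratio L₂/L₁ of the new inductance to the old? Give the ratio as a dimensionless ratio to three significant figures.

L₂/L₁ = 6.25

For a solenoid, L ∝ μᵣN²A/ℓ.
L₂/L₁ = (0.2)^-1 × (2.5) × (0.5) = 6.25.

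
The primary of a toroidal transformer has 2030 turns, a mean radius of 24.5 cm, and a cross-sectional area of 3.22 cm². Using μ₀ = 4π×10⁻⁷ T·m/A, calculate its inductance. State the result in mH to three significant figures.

L ≈ 1.08 mH

For a thin toroid, L = μ₀N²A/(2πR).
L = (4π×10⁻⁷)(2030)²(3.220×10^-4) / (2π×0.245 m) = 1.083×10^-3 H.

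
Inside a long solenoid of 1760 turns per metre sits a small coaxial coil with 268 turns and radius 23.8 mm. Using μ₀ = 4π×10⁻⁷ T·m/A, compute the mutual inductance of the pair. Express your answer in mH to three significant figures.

The outer solenoid produces a uniform field B₁ = μ₀n₁I₁ across the inner coil,
so the flux linkage is N₂Φ = N₂B₁A₂ = μ₀n₁N₂A₂·I₁, giving M = μ₀n₁N₂A₂.
A₂ = πr² = π(2.380×10^-2 m)² = 1.780×10^-3 m².
M = (4π×10⁻⁷)(1760)(268)(1.780×10^-3) = 1.0548×10^-3 H.

M ≈ 1.05 mH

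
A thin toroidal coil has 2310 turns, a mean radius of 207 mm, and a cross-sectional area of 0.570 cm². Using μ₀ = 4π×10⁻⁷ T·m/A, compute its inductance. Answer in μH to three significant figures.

L ≈ 294 μH

For a thin toroid, L = μ₀N²A/(2πR).
L = (4π×10⁻⁷)(2310)²(5.700×10^-5) / (2π×0.207 m) = 2.939×10^-4 H.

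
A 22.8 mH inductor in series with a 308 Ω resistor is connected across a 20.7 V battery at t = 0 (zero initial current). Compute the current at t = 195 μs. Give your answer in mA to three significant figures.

I ≈ 62.4 mA

τ = L/R = 2.280×10^-2/308 = 7.403×10^-5 s; final current I_∞ = ε/R = 20.7/308 = 6.721×10^-2 A.
I(t) = I_∞(1 − e^(−t/τ)) with t/τ = 2.634.
I = (6.721×10^-2)(1 − e^(−2.634)) = 6.238×10^-2 A.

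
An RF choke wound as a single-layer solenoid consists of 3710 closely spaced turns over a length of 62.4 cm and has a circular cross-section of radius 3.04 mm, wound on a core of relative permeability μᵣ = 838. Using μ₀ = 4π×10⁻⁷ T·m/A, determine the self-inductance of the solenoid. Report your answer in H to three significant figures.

L ≈ 0.674 H

A = πr² = π(3.040×10^-3 m)² = 2.903×10^-5 m².
For a long solenoid, L = μ₀μᵣN²A/ℓ.
L = (4π×10⁻⁷)(838)(3710)²(2.903×10^-5)/(0.624 m) = 0.6744 H.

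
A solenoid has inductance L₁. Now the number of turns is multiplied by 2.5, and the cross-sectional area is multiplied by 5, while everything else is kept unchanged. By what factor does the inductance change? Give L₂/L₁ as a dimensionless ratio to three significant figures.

L₂/L₁ = 31.3

For a solenoid, L ∝ μᵣN²A/ℓ.
L₂/L₁ = (2.5)^2 × (5) = 31.3.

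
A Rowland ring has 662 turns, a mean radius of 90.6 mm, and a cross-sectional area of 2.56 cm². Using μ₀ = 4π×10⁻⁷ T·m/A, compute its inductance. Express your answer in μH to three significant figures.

For a thin toroid, L = μ₀N²A/(2πR).
L = (4π×10⁻⁷)(662)²(2.560×10^-4) / (2π×9.060×10^-2 m) = 2.477×10^-4 H.

L ≈ 248 μH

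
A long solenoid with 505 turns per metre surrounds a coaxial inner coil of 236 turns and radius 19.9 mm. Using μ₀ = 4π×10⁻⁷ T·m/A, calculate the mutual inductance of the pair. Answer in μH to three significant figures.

M ≈ 186 μH

The outer solenoid produces a uniform field B₁ = μ₀n₁I₁ across the inner coil,
so the flux linkage is N₂Φ = N₂B₁A₂ = μ₀n₁N₂A₂·I₁, giving M = μ₀n₁N₂A₂.
A₂ = πr² = π(1.990×10^-2 m)² = 1.244×10^-3 m².
M = (4π×10⁻⁷)(505)(236)(1.244×10^-3) = 1.863×10^-4 H.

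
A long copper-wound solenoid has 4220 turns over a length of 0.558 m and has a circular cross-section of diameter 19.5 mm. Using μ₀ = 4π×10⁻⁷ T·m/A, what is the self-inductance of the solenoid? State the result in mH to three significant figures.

A = π(d/2)² = π(9.750×10^-3 m)² = 2.986×10^-4 m².
For a long solenoid, L = μ₀N²A/ℓ.
L = (4π×10⁻⁷)(4220)²(2.986×10^-4)/(0.558 m) = 1.198×10^-2 H.

L ≈ 12.0 mH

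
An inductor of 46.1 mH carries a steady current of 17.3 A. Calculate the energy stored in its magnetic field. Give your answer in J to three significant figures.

U ≈ 6.90 J

Stored magnetic energy: U = ½LI².
U = ½(4.610×10^-2 H)(17.3 A)² = 6.899 J.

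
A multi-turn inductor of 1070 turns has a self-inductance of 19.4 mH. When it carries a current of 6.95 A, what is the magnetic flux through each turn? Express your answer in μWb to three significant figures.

From L = NΦ_B/I, the flux per turn is Φ_B = LI/N.
Φ_B = (1.940×10^-2 H)(6.95 A)/1070 = 1.260×10^-4 Wb.

Φ_B ≈ 126 μWb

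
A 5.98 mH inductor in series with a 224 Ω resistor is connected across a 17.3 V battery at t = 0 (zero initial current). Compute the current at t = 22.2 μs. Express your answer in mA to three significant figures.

I ≈ 43.6 mA

τ = L/R = 5.980×10^-3/224 = 2.670×10^-5 s; final current I_∞ = ε/R = 17.3/224 = 7.723×10^-2 A.
I(t) = I_∞(1 − e^(−t/τ)) with t/τ = 0.832.
I = (7.723×10^-2)(1 − e^(−0.832)) = 4.361×10^-2 A.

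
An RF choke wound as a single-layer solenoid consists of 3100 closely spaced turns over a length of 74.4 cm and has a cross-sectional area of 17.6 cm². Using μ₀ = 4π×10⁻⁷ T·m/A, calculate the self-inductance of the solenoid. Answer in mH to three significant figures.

A = 17.6 cm² = 1.760×10^-3 m².
For a long solenoid, L = μ₀N²A/ℓ.
L = (4π×10⁻⁷)(3100)²(1.760×10^-3)/(0.744 m) = 2.857×10^-2 H.

L ≈ 28.6 mH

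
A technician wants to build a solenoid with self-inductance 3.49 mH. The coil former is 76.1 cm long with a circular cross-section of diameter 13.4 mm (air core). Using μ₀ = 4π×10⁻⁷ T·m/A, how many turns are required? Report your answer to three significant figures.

A = π(d/2)² = π(6.700×10^-3 m)² = 1.410×10^-4 m².
From L = μ₀N²A/ℓ, N = √(Lℓ / (μ₀A)).
N = √[(3.490×10^-3)(0.761) / ((4π×10⁻⁷)×1.410×10^-4)] = √(1.499×10^7) ≈ 3871.2.

N ≈ 3870 turns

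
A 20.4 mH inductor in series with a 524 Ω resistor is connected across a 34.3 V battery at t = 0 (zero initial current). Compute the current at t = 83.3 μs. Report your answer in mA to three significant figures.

τ = L/R = 2.040×10^-2/524 = 3.893×10^-5 s; final current I_∞ = ε/R = 34.3/524 = 6.546×10^-2 A.
I(t) = I_∞(1 − e^(−t/τ)) with t/τ = 2.140.
I = (6.546×10^-2)(1 − e^(−2.140)) = 5.775×10^-2 A.

I ≈ 57.8 mA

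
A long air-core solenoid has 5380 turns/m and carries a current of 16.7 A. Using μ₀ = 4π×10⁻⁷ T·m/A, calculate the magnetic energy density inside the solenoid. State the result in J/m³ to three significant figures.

B = μ₀nI = (4π×10⁻⁷)(5.380×10^3)(16.7) = 0.1129 T.
u = B²/(2μ₀) = (0.1129)²/(2×4π×10⁻⁷) = 5.072×10^3 J/m³.

u ≈ 5070 J/m³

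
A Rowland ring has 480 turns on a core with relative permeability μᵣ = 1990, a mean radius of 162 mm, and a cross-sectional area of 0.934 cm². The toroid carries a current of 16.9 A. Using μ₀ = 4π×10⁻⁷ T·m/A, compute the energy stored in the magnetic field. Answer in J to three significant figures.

L = μ₀μᵣN²A/(2πR) = (4π×10⁻⁷)(1990)(480)²(9.340×10^-5)/(2π×0.162) = 5.287×10^-2 H.
U = ½LI² = ½(5.287×10^-2)(16.9)² = 7.55 J.

U ≈ 7.55 J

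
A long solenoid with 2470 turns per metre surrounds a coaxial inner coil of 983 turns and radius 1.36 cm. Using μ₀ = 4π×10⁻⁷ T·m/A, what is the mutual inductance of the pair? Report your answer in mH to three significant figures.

The outer solenoid produces a uniform field B₁ = μ₀n₁I₁ across the inner coil,
so the flux linkage is N₂Φ = N₂B₁A₂ = μ₀n₁N₂A₂·I₁, giving M = μ₀n₁N₂A₂.
A₂ = πr² = π(1.360×10^-2 m)² = 5.811×10^-4 m².
M = (4π×10⁻⁷)(2470)(983)(5.811×10^-4) = 1.773×10^-3 H.

M ≈ 1.77 mH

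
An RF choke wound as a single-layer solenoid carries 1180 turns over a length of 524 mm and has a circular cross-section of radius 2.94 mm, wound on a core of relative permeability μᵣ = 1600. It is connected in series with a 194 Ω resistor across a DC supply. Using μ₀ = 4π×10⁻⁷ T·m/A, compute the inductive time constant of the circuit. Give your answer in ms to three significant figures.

A = πr² = π(2.940×10^-3 m)² = 2.715×10^-5 m².
L = μ₀μᵣN²A/ℓ = (4π×10⁻⁷)(1600)(1180)²(2.715×10^-5)/(0.524) = 0.1451 H.
τ = L/R = (0.1451)/(194) = 7.478×10^-4 s.

τ ≈ 0.748 ms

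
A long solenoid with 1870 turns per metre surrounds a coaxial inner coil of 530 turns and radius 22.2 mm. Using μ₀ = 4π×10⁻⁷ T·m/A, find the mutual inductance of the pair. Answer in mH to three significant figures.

The outer solenoid produces a uniform field B₁ = μ₀n₁I₁ across the inner coil,
so the flux linkage is N₂Φ = N₂B₁A₂ = μ₀n₁N₂A₂·I₁, giving M = μ₀n₁N₂A₂.
A₂ = πr² = π(2.220×10^-2 m)² = 1.548×10^-3 m².
M = (4π×10⁻⁷)(1870)(530)(1.548×10^-3) = 1.928×10^-3 H.

M ≈ 1.93 mH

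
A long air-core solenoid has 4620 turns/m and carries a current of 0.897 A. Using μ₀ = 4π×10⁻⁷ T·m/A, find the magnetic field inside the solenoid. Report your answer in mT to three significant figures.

B ≈ 5.21 mT

Inside a long solenoid, B = μ₀nI.
B = (4π×10⁻⁷)(4.620×10^3 m⁻¹)(0.897 A) = 5.208×10^-3 T.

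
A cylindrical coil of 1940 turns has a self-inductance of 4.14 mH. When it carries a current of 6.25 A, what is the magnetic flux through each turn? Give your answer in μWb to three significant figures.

Φ_B ≈ 13.3 μWb

From L = NΦ_B/I, the flux per turn is Φ_B = LI/N.
Φ_B = (4.140×10^-3 H)(6.25 A)/1940 = 1.334×10^-5 Wb.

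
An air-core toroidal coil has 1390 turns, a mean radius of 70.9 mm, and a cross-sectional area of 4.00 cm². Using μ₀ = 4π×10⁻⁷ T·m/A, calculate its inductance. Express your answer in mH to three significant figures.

L ≈ 2.18 mH

For a thin toroid, L = μ₀N²A/(2πR).
L = (4π×10⁻⁷)(1390)²(4.000×10^-4) / (2π×7.090×10^-2 m) = 2.180×10^-3 H.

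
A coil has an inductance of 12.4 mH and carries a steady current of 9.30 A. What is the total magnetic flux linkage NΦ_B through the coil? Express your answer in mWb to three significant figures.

NΦ_B ≈ 115 mWb

From L = NΦ_B/I, the flux linkage is NΦ_B = LI.
NΦ_B = (1.240×10^-2 H)(9.30 A) = 0.1153 Wb.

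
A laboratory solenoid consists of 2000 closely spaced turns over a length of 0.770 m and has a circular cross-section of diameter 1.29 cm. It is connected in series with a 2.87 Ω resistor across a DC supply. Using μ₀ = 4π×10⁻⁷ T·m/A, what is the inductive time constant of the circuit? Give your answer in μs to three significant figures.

A = π(d/2)² = π(6.450×10^-3 m)² = 1.307×10^-4 m².
L = μ₀N²A/ℓ = (4π×10⁻⁷)(2000)²(1.307×10^-4)/(0.77) = 8.532×10^-4 H.
τ = L/R = (8.532×10^-4)/(2.87) = 2.973×10^-4 s.

τ ≈ 297 μs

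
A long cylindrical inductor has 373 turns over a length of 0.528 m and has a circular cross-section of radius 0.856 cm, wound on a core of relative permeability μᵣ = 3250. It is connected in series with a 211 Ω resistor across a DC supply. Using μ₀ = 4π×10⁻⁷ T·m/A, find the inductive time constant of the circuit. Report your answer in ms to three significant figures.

A = πr² = π(8.560×10^-3 m)² = 2.302×10^-4 m².
L = μ₀μᵣN²A/ℓ = (4π×10⁻⁷)(3250)(373)²(2.302×10^-4)/(0.528) = 0.2477 H.
τ = L/R = (0.2477)/(211) = 1.174×10^-3 s.

τ ≈ 1.17 ms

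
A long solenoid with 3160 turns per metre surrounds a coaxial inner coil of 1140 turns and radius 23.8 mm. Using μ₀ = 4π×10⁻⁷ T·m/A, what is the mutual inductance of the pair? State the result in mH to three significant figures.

M ≈ 8.06 mH

The outer solenoid produces a uniform field B₁ = μ₀n₁I₁ across the inner coil,
so the flux linkage is N₂Φ = N₂B₁A₂ = μ₀n₁N₂A₂·I₁, giving M = μ₀n₁N₂A₂.
A₂ = πr² = π(2.380×10^-2 m)² = 1.780×10^-3 m².
M = (4π×10⁻⁷)(3160)(1140)(1.780×10^-3) = 8.056×10^-3 H.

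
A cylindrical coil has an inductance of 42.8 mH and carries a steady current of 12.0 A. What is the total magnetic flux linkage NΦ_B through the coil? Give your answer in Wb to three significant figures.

NΦ_B ≈ 0.514 Wb

From L = NΦ_B/I, the flux linkage is NΦ_B = LI.
NΦ_B = (4.280×10^-2 H)(12.0 A) = 0.5136 Wb.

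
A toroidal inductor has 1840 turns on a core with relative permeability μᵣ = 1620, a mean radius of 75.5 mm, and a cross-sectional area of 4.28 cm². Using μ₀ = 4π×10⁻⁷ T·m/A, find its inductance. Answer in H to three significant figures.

L ≈ 6.22 H

For a thin toroid, L = μ₀μᵣN²A/(2πR).
L = (4π×10⁻⁷)(1620)(1840)²(4.280×10^-4) / (2π×7.550×10^-2 m) = 6.218 H.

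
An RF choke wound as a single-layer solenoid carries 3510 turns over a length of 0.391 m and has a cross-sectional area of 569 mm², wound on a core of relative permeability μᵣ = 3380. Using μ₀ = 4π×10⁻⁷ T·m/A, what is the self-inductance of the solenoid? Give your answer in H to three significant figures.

A = 569 mm² = 5.690×10^-4 m².
For a long solenoid, L = μ₀μᵣN²A/ℓ.
L = (4π×10⁻⁷)(3380)(3510)²(5.690×10^-4)/(0.391 m) = 76.15 H.

L ≈ 76.2 H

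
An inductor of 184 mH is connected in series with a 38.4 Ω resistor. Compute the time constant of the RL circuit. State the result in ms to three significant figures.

τ ≈ 4.79 ms

τ = L/R = (0.184 H)/(38.4 Ω) = 4.792×10^-3 s.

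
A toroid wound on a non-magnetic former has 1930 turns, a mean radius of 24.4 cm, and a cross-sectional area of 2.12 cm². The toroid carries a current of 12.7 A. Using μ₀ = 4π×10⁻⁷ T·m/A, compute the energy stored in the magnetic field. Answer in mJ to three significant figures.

U ≈ 52.2 mJ

L = μ₀N²A/(2πR) = (4π×10⁻⁷)(1930)²(2.120×10^-4)/(2π×0.244) = 6.473×10^-4 H.
U = ½LI² = ½(6.473×10^-4)(12.7)² = 5.220×10^-2 J.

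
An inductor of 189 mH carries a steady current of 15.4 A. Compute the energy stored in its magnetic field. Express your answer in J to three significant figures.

U ≈ 22.4 J

Stored magnetic energy: U = ½LI².
U = ½(0.189 H)(15.4 A)² = 22.41 J.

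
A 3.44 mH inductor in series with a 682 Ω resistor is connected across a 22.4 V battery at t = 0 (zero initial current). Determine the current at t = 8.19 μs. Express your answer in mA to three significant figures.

τ = L/R = 3.440×10^-3/682 = 5.044×10^-6 s; final current I_∞ = ε/R = 22.4/682 = 3.284×10^-2 A.
I(t) = I_∞(1 − e^(−t/τ)) with t/τ = 1.624.
I = (3.284×10^-2)(1 − e^(−1.624)) = 2.637×10^-2 A.

I ≈ 26.4 mA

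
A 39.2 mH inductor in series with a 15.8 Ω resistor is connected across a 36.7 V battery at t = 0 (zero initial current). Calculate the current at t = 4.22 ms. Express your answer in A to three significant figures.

I ≈ 1.90 A

τ = L/R = 3.920×10^-2/15.8 = 2.481×10^-3 s; final current I_∞ = ε/R = 36.7/15.8 = 2.323 A.
I(t) = I_∞(1 − e^(−t/τ)) with t/τ = 1.701.
I = (2.323)(1 − e^(−1.701)) = 1.899 A.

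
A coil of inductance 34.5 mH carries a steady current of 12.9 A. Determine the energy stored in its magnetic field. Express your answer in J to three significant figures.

U ≈ 2.87 J

Stored magnetic energy: U = ½LI².
U = ½(3.450×10^-2 H)(12.9 A)² = 2.871 J.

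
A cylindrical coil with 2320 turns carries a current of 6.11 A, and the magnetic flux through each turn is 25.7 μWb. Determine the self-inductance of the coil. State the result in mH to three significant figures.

L ≈ 9.76 mH

Self-inductance is defined by L = NΦ_B/I (flux linkage over current).
L = (2320)(2.570×10^-5 Wb)/(6.11 A) = 9.758×10^-3 H.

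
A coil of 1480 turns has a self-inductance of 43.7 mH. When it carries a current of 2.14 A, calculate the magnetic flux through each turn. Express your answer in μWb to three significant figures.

From L = NΦ_B/I, the flux per turn is Φ_B = LI/N.
Φ_B = (4.370×10^-2 H)(2.14 A)/1480 = 6.319×10^-5 Wb.

Φ_B ≈ 63.2 μWb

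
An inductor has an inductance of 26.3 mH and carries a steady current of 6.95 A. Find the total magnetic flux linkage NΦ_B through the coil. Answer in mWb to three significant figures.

NΦ_B ≈ 183 mWb

From L = NΦ_B/I, the flux linkage is NΦ_B = LI.
NΦ_B = (2.630×10^-2 H)(6.95 A) = 0.1828 Wb.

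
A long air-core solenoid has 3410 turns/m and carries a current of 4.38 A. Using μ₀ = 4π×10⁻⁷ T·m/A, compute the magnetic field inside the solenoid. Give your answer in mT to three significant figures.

Inside a long solenoid, B = μ₀nI.
B = (4π×10⁻⁷)(3.410×10^3 m⁻¹)(4.38 A) = 1.877×10^-2 T.

B ≈ 18.8 mT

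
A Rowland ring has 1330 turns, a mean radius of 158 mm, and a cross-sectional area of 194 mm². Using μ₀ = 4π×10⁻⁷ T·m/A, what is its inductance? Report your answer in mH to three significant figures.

L ≈ 0.434 mH

For a thin toroid, L = μ₀N²A/(2πR).
L = (4π×10⁻⁷)(1330)²(1.940×10^-4) / (2π×0.158 m) = 4.344×10^-4 H.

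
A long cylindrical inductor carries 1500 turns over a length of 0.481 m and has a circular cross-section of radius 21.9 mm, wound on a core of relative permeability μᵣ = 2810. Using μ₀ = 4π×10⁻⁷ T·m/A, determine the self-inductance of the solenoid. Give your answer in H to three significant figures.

L ≈ 24.9 H

A = πr² = π(2.190×10^-2 m)² = 1.507×10^-3 m².
For a long solenoid, L = μ₀μᵣN²A/ℓ.
L = (4π×10⁻⁷)(2810)(1500)²(1.507×10^-3)/(0.481 m) = 24.89 H.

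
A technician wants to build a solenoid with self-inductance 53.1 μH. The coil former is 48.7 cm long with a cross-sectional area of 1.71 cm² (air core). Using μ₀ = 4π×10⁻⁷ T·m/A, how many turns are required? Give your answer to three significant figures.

N ≈ 347 turns

A = 1.71 cm² = 1.710×10^-4 m².
From L = μ₀N²A/ℓ, N = √(Lℓ / (μ₀A)).
N = √[(5.310×10^-5)(0.487) / ((4π×10⁻⁷)×1.710×10^-4)] = √(1.203×10^5) ≈ 346.9.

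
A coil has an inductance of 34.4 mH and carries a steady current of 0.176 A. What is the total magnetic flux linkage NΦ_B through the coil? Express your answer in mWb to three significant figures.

From L = NΦ_B/I, the flux linkage is NΦ_B = LI.
NΦ_B = (3.440×10^-2 H)(0.176 A) = 6.054×10^-3 Wb.

NΦ_B ≈ 6.05 mWb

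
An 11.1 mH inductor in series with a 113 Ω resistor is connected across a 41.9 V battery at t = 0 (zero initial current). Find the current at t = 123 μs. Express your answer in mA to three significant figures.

I ≈ 265 mA

τ = L/R = 1.110×10^-2/113 = 9.823×10^-5 s; final current I_∞ = ε/R = 41.9/113 = 0.3708 A.
I(t) = I_∞(1 − e^(−t/τ)) with t/τ = 1.252.
I = (0.3708)(1 − e^(−1.252)) = 0.2648 A.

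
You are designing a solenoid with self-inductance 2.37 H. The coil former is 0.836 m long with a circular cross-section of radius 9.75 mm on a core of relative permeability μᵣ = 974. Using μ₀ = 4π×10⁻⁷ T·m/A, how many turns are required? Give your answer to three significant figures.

A = πr² = π(9.750×10^-3 m)² = 2.986×10^-4 m².
From L = μ₀μᵣN²A/ℓ, N = √(Lℓ / (μ₀μᵣA)).
N = √[(2.37)(0.836) / ((4π×10⁻⁷)(974)×2.986×10^-4)] = √(5.420×10^6) ≈ 2328.2.

N ≈ 2330 turns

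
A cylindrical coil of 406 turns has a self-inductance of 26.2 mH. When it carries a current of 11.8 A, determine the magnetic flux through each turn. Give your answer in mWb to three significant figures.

From L = NΦ_B/I, the flux per turn is Φ_B = LI/N.
Φ_B = (2.620×10^-2 H)(11.8 A)/406 = 7.6148×10^-4 Wb.

Φ_B ≈ 0.761 mWb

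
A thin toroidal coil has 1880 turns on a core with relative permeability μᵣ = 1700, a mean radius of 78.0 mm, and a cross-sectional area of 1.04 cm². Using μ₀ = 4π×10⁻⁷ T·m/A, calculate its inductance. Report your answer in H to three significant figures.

L ≈ 1.60 H

For a thin toroid, L = μ₀μᵣN²A/(2πR).
L = (4π×10⁻⁷)(1700)(1880)²(1.040×10^-4) / (2π×7.800×10^-2 m) = 1.602 H.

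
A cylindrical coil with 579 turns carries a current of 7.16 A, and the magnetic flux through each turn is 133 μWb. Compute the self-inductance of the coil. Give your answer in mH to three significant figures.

Self-inductance is defined by L = NΦ_B/I (flux linkage over current).
L = (579)(1.330×10^-4 Wb)/(7.16 A) = 1.076×10^-2 H.

L ≈ 10.8 mH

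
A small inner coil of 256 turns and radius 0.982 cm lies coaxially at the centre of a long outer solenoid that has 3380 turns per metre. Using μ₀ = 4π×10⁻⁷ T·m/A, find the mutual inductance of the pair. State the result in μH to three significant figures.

The outer solenoid produces a uniform field B₁ = μ₀n₁I₁ across the inner coil,
so the flux linkage is N₂Φ = N₂B₁A₂ = μ₀n₁N₂A₂·I₁, giving M = μ₀n₁N₂A₂.
A₂ = πr² = π(9.820×10^-3 m)² = 3.030×10^-4 m².
M = (4π×10⁻⁷)(3380)(256)(3.030×10^-4) = 3.294×10^-4 H.

M ≈ 329 μH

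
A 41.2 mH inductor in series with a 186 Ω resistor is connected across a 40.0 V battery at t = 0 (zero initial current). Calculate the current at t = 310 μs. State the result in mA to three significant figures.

τ = L/R = 4.120×10^-2/186 = 2.215×10^-4 s; final current I_∞ = ε/R = 40.0/186 = 0.2151 A.
I(t) = I_∞(1 − e^(−t/τ)) with t/τ = 1.400.
I = (0.2151)(1 − e^(−1.400)) = 0.162 A.

I ≈ 162 mA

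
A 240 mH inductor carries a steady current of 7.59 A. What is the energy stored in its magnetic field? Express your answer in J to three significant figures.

U ≈ 6.91 J

Stored magnetic energy: U = ½LI².
U = ½(0.24 H)(7.59 A)² = 6.913 J.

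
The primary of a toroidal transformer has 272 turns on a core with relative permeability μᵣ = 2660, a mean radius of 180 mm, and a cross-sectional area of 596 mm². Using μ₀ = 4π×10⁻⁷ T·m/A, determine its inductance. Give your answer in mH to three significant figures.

L ≈ 130 mH

For a thin toroid, L = μ₀μᵣN²A/(2πR).
L = (4π×10⁻⁷)(2660)(272)²(5.960×10^-4) / (2π×0.18 m) = 0.1303 H.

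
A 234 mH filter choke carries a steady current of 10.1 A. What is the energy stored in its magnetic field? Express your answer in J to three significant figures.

Stored magnetic energy: U = ½LI².
U = ½(0.234 H)(10.1 A)² = 11.94 J.

U ≈ 11.9 J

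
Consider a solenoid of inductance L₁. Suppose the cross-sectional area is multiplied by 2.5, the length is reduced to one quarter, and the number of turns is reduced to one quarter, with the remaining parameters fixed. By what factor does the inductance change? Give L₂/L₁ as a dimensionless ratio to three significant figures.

For a solenoid, L ∝ μᵣN²A/ℓ.
L₂/L₁ = (2.5) × (0.25)^-1 × (0.25)^2 = 0.625.

L₂/L₁ = 0.625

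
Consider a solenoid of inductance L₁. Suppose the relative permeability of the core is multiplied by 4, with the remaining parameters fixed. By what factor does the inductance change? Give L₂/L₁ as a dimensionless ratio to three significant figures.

For a solenoid, L ∝ μᵣN²A/ℓ.
L₂/L₁ = (4) = 4.00.

L₂/L₁ = 4.00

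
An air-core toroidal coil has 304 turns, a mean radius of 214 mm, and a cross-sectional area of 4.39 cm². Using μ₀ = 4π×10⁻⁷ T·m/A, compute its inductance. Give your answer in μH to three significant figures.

L ≈ 37.9 μH

For a thin toroid, L = μ₀N²A/(2πR).
L = (4π×10⁻⁷)(304)²(4.390×10^-4) / (2π×0.214 m) = 3.792×10^-5 H.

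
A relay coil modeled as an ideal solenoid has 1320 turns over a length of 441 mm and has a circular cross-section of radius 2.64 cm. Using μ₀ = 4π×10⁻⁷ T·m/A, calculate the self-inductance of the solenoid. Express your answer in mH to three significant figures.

A = πr² = π(2.640×10^-2 m)² = 2.190×10^-3 m².
For a long solenoid, L = μ₀N²A/ℓ.
L = (4π×10⁻⁷)(1320)²(2.190×10^-3)/(0.441 m) = 1.087×10^-2 H.

L ≈ 10.9 mH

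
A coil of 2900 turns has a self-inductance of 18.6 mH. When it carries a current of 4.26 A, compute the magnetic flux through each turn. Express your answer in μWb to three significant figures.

From L = NΦ_B/I, the flux per turn is Φ_B = LI/N.
Φ_B = (1.860×10^-2 H)(4.26 A)/2900 = 2.732×10^-5 Wb.

Φ_B ≈ 27.3 μWb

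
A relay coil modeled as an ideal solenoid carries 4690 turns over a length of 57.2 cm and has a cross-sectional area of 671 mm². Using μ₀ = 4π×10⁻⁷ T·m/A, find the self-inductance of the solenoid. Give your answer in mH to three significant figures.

A = 671 mm² = 6.710×10^-4 m².
For a long solenoid, L = μ₀N²A/ℓ.
L = (4π×10⁻⁷)(4690)²(6.710×10^-4)/(0.572 m) = 3.243×10^-2 H.

L ≈ 32.4 mH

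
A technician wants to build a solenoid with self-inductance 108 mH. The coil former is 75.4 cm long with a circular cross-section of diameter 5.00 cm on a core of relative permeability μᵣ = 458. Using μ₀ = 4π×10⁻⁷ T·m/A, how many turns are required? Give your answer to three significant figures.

A = π(d/2)² = π(2.500×10^-2 m)² = 1.963×10^-3 m².
From L = μ₀μᵣN²A/ℓ, N = √(Lℓ / (μ₀μᵣA)).
N = √[(0.108)(0.754) / ((4π×10⁻⁷)(458)×1.963×10^-3)] = √(7.206×10^4) ≈ 268.4.

N ≈ 268 turns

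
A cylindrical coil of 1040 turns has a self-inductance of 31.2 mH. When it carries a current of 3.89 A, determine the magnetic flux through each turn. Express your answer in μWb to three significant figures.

Φ_B ≈ 117 μWb

From L = NΦ_B/I, the flux per turn is Φ_B = LI/N.
Φ_B = (3.120×10^-2 H)(3.89 A)/1040 = 1.167×10^-4 Wb.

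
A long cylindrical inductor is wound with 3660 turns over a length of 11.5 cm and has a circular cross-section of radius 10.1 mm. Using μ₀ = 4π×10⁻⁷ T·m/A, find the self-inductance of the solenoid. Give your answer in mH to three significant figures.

A = πr² = π(1.010×10^-2 m)² = 3.2047×10^-4 m².
For a long solenoid, L = μ₀N²A/ℓ.
L = (4π×10⁻⁷)(3660)²(3.2047×10^-4)/(0.115 m) = 4.691×10^-2 H.

L ≈ 46.9 mH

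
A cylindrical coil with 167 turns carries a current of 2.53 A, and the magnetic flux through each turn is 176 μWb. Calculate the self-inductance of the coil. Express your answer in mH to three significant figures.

L ≈ 11.6 mH

Self-inductance is defined by L = NΦ_B/I (flux linkage over current).
L = (167)(1.760×10^-4 Wb)/(2.53 A) = 1.162×10^-2 H.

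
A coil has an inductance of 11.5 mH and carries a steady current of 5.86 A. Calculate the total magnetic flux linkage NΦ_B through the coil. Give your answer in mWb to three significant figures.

From L = NΦ_B/I, the flux linkage is NΦ_B = LI.
NΦ_B = (1.150×10^-2 H)(5.86 A) = 6.739×10^-2 Wb.

NΦ_B ≈ 67.4 mWb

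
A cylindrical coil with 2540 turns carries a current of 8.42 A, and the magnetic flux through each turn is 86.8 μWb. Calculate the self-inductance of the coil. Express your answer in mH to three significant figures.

L ≈ 26.2 mH

Self-inductance is defined by L = NΦ_B/I (flux linkage over current).
L = (2540)(8.680×10^-5 Wb)/(8.42 A) = 2.618×10^-2 H.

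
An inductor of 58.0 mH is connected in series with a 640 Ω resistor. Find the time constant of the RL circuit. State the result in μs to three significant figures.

τ ≈ 90.6 μs

τ = L/R = (5.800×10^-2 H)/(640 Ω) = 9.062×10^-5 s.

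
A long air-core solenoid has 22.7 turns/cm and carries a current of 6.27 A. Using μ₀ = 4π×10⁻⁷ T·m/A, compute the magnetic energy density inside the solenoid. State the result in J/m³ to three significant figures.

u ≈ 127 J/m³

B = μ₀nI = (4π×10⁻⁷)(2.270×10^3)(6.27) = 1.789×10^-2 T.
u = B²/(2μ₀) = (1.789×10^-2)²/(2×4π×10⁻⁷) = 127.3 J/m³.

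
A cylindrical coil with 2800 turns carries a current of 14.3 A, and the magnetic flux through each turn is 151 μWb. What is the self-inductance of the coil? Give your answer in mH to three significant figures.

Self-inductance is defined by L = NΦ_B/I (flux linkage over current).
L = (2800)(1.510×10^-4 Wb)/(14.3 A) = 2.957×10^-2 H.

L ≈ 29.6 mH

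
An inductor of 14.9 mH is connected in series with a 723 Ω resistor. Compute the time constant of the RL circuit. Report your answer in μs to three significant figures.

τ ≈ 20.6 μs

τ = L/R = (1.490×10^-2 H)/(723 Ω) = 2.061×10^-5 s.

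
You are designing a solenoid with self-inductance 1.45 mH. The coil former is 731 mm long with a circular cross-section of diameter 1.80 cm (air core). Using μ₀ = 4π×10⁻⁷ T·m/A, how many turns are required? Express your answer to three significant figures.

N ≈ 1820 turns

A = π(d/2)² = π(9.000×10^-3 m)² = 2.5447×10^-4 m².
From L = μ₀N²A/ℓ, N = √(Lℓ / (μ₀A)).
N = √[(1.450×10^-3)(0.731) / ((4π×10⁻⁷)×2.5447×10^-4)] = √(3.3147×10^6) ≈ 1820.6.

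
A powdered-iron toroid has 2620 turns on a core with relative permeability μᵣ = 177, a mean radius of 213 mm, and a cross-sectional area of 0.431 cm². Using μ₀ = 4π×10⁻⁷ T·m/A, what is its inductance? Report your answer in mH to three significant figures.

L ≈ 49.2 mH

For a thin toroid, L = μ₀μᵣN²A/(2πR).
L = (4π×10⁻⁷)(177)(2620)²(4.310×10^-5) / (2π×0.213 m) = 4.917×10^-2 H.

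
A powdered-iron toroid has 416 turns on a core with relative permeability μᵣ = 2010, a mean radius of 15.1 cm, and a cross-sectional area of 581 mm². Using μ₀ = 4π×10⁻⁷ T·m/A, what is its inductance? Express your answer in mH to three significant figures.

For a thin toroid, L = μ₀μᵣN²A/(2πR).
L = (4π×10⁻⁷)(2010)(416)²(5.810×10^-4) / (2π×0.151 m) = 0.2677 H.

L ≈ 268 mH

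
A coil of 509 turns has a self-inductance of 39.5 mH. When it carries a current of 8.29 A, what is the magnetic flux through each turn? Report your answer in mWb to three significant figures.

From L = NΦ_B/I, the flux per turn is Φ_B = LI/N.
Φ_B = (3.950×10^-2 H)(8.29 A)/509 = 6.433×10^-4 Wb.

Φ_B ≈ 0.643 mWb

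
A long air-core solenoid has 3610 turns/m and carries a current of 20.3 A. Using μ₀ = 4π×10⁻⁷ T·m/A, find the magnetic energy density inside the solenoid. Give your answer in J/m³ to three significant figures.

B = μ₀nI = (4π×10⁻⁷)(3.610×10^3)(20.3) = 9.209×10^-2 T.
u = B²/(2μ₀) = (9.209×10^-2)²/(2×4π×10⁻⁷) = 3.374×10^3 J/m³.

u ≈ 3370 J/m³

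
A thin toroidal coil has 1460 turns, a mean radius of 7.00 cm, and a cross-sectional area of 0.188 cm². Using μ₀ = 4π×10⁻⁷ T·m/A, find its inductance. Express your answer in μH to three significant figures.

L ≈ 114 μH

For a thin toroid, L = μ₀N²A/(2πR).
L = (4π×10⁻⁷)(1460)²(1.880×10^-5) / (2π×7.000×10^-2 m) = 1.14497×10^-4 H.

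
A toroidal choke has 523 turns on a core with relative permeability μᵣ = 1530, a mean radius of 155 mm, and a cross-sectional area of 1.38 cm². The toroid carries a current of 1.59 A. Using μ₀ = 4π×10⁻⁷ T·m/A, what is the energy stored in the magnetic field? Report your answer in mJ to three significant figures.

L = μ₀μᵣN²A/(2πR) = (4π×10⁻⁷)(1530)(523)²(1.380×10^-4)/(2π×0.155) = 7.452×10^-2 H.
U = ½LI² = ½(7.452×10^-2)(1.59)² = 9.420×10^-2 J.

U ≈ 94.2 mJ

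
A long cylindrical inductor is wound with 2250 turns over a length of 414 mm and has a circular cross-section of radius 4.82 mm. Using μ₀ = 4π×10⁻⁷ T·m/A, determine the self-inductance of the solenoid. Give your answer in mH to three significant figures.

L ≈ 1.12 mH

A = πr² = π(4.820×10^-3 m)² = 7.299×10^-5 m².
For a long solenoid, L = μ₀N²A/ℓ.
L = (4π×10⁻⁷)(2250)²(7.299×10^-5)/(0.414 m) = 1.122×10^-3 H.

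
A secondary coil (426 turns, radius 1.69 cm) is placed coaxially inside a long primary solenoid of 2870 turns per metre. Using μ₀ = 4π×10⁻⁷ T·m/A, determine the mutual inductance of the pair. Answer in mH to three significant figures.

M ≈ 1.38 mH

The outer solenoid produces a uniform field B₁ = μ₀n₁I₁ across the inner coil,
so the flux linkage is N₂Φ = N₂B₁A₂ = μ₀n₁N₂A₂·I₁, giving M = μ₀n₁N₂A₂.
A₂ = πr² = π(1.690×10^-2 m)² = 8.973×10^-4 m².
M = (4π×10⁻⁷)(2870)(426)(8.973×10^-4) = 1.379×10^-3 H.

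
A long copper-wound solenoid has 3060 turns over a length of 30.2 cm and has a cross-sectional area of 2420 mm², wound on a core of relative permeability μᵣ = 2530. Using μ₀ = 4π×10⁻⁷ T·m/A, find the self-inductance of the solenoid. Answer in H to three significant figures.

A = 2420 mm² = 2.420×10^-3 m².
For a long solenoid, L = μ₀μᵣN²A/ℓ.
L = (4π×10⁻⁷)(2530)(3060)²(2.420×10^-3)/(0.302 m) = 238.6 H.

L ≈ 239 H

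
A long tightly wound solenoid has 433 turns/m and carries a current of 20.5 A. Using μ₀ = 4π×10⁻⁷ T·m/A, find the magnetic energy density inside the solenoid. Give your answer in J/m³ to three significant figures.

B = μ₀nI = (4π×10⁻⁷)(433)(20.5) = 1.115×10^-2 T.
u = B²/(2μ₀) = (1.115×10^-2)²/(2×4π×10⁻⁷) = 49.51 J/m³.

u ≈ 49.5 J/m³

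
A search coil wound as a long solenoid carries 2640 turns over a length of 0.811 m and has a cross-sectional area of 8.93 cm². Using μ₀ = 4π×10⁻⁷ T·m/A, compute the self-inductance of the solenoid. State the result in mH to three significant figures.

L ≈ 9.64 mH

A = 8.93 cm² = 8.930×10^-4 m².
For a long solenoid, L = μ₀N²A/ℓ.
L = (4π×10⁻⁷)(2640)²(8.930×10^-4)/(0.811 m) = 9.644×10^-3 H.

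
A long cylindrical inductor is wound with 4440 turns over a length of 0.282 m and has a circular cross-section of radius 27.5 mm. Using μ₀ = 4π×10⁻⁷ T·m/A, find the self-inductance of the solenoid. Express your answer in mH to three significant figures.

L ≈ 209 mH

A = πr² = π(2.750×10^-2 m)² = 2.376×10^-3 m².
For a long solenoid, L = μ₀N²A/ℓ.
L = (4π×10⁻⁷)(4440)²(2.376×10^-3)/(0.282 m) = 0.2087 H.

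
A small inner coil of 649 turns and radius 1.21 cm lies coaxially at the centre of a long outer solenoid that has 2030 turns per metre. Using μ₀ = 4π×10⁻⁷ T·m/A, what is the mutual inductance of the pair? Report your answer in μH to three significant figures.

The outer solenoid produces a uniform field B₁ = μ₀n₁I₁ across the inner coil,
so the flux linkage is N₂Φ = N₂B₁A₂ = μ₀n₁N₂A₂·I₁, giving M = μ₀n₁N₂A₂.
A₂ = πr² = π(1.210×10^-2 m)² = 4.600×10^-4 m².
M = (4π×10⁻⁷)(2030)(649)(4.600×10^-4) = 7.615×10^-4 H.

M ≈ 762 μH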